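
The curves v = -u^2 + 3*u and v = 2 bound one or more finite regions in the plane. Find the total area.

Set the curves equal: -u^2 + 3*u = 2, so -u^2 + 3*u - 2 = 0, which factors as -(u - 2)*(u - 1) = 0. The curves meet at u = 1, 2.
On [1, 2], v = -u^2 + 3*u is on top; that piece has area ∫[1,2] (-u^2 + 3*u - 2) du = 1/6.

1/6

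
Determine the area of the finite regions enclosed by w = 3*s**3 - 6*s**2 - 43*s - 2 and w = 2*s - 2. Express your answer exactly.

863/2

Set the curves equal: 3*s**3 - 6*s**2 - 43*s - 2 = 2*s - 2, so 3*s**3 - 6*s**2 - 45*s = 0, which factors as 3*s*(s - 5)*(s + 3) = 0. The curves meet at s = -3, 0, 5.
On [-3, 0], w = 3*s**3 - 6*s**2 - 43*s - 2 is on top; that piece has area ∫[-3,0] (3*s**3 - 6*s**2 - 45*s) ds = 351/4.
On [0, 5], w = 2*s - 2 is on top; that piece has area ∫[0,5] (-(3*s**3 - 6*s**2 - 45*s)) ds = 1375/4.
Total enclosed area = 351/4 + 1375/4 = 863/2.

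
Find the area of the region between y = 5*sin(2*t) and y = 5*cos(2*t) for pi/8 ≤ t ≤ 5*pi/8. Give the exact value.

5*sqrt(2)

On [pi/8, 5*pi/8], (5*sin(2*t)) - (5*cos(2*t)) = 5*sin(2*t) - 5*cos(2*t) is ≥ 0 throughout, so the area is a single integral of |5*sin(2*t) - 5*cos(2*t)|.
∫[pi/8,5*pi/8] (5*sin(2*t) - 5*cos(2*t)) dt = 5*sqrt(2).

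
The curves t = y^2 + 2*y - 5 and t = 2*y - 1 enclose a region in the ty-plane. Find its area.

Both boundary curves give t as a function of y, so integrate with respect to y. Setting them equal: y^2 - 4 = 0, i.e. (y - 2)*(y + 2) = 0, so they meet at y = -2, 2.
For y in [-2, 2], t = y^2 + 2*y - 5 is on the left; area = ∫[-2,2] (-(y^2 - 4)) dy = 32/3.

32/3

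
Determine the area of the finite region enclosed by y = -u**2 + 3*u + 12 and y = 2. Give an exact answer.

Set the curves equal: -u**2 + 3*u + 12 = 2, so -u**2 + 3*u + 10 = 0, which factors as -(u - 5)*(u + 2) = 0. The curves meet at u = -2, 5.
On [-2, 5], y = -u**2 + 3*u + 12 is on top; that piece has area ∫[-2,5] (-u**2 + 3*u + 10) du = 343/6.

343/6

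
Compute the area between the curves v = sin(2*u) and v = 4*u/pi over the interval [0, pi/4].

On [0, pi/4], (sin(2*u)) - (4*u/pi) = -4*u/pi + sin(2*u) is ≥ 0 throughout, so the area is a single integral of |-4*u/pi + sin(2*u)|.
∫[0,pi/4] (-4*u/pi + sin(2*u)) du = 1/2 - pi/8.

1/2 - pi/8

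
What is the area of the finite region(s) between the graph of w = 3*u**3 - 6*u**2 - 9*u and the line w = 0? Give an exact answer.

The curve meets the u-axis where 3*u**3 - 6*u**2 - 9*u = 0, i.e. 3*u*(u - 3)*(u + 1) = 0, at u = -1, 0, 3.
On [-1, 0] the curve lies above the axis; ∫[-1,0] (3*u**3 - 6*u**2 - 9*u) du = 7/4, giving area 7/4.
On [0, 3] the curve lies below the axis; ∫[0,3] (3*u**3 - 6*u**2 - 9*u) du = -135/4, giving area 135/4.
Total area = 7/4 + 135/4 = 71/2.

71/2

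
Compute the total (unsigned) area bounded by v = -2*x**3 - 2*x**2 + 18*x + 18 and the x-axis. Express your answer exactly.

The curve meets the x-axis where -2*x**3 - 2*x**2 + 18*x + 18 = 0, i.e. -2*(x - 3)*(x + 1)*(x + 3) = 0, at x = -3, -1, 3.
On [-3, -1] the curve lies below the axis; ∫[-3,-1] (-2*x**3 - 2*x**2 + 18*x + 18) dx = -40/3, giving area 40/3.
On [-1, 3] the curve lies above the axis; ∫[-1,3] (-2*x**3 - 2*x**2 + 18*x + 18) dx = 256/3, giving area 256/3.
Total area = 40/3 + 256/3 = 296/3.

296/3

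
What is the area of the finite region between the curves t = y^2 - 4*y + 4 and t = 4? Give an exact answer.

Both boundary curves give t as a function of y, so integrate with respect to y. Setting them equal: y^2 - 4*y = 0, i.e. y*(y - 4) = 0, so they meet at y = 0, 4.
For y in [0, 4], t = y^2 - 4*y + 4 is on the left; area = ∫[0,4] (-(y^2 - 4*y)) dy = 32/3.

32/3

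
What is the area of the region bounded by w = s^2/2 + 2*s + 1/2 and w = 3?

Set the curves equal: s^2/2 + 2*s + 1/2 = 3, so s^2/2 + 2*s - 5/2 = 0, which factors as (s - 1)*(s + 5)/2 = 0. The curves meet at s = -5, 1.
On [-5, 1], w = 3 is on top; that piece has area ∫[-5,1] (-(s^2/2 + 2*s - 5/2)) ds = 18.

18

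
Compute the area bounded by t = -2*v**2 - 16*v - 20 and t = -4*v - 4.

Both boundary curves give t as a function of v, so integrate with respect to v. Setting them equal: -2*v**2 - 12*v - 16 = 0, i.e. -2*(v + 2)*(v + 4) = 0, so they meet at v = -4, -2.
For v in [-4, -2], t = -2*v**2 - 16*v - 20 is on the right; area = ∫[-4,-2] (-2*v**2 - 12*v - 16) dv = 8/3.

8/3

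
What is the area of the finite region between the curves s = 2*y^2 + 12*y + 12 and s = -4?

Both boundary curves give s as a function of y, so integrate with respect to y. Setting them equal: 2*y^2 + 12*y + 16 = 0, i.e. 2*(y + 2)*(y + 4) = 0, so they meet at y = -4, -2.
For y in [-4, -2], s = 2*y^2 + 12*y + 12 is on the left; area = ∫[-4,-2] (-(2*y^2 + 12*y + 16)) dy = 8/3.

8/3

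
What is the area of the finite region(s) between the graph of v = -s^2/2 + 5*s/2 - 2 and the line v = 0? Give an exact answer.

The curve meets the s-axis where -s^2/2 + 5*s/2 - 2 = 0, i.e. -(s - 4)*(s - 1)/2 = 0, at s = 1, 4.
On [1, 4] the curve lies above the axis; ∫[1,4] (-s^2/2 + 5*s/2 - 2) ds = 9/4, giving area 9/4.

9/4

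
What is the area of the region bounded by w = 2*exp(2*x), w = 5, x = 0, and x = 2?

The difference (2*exp(2*x)) - (5) = 2*exp(2*x) - 5 changes sign at x = -log(2)/2 + log(5)/2 inside [0, 2], so split the integral there.
∫[0,-log(2)/2 + log(5)/2] (2*exp(2*x) - 5) dx = log(4*sqrt(10)/125) + 3/2; the area of that piece is -3/2 + log(25*sqrt(10)/8).
∫[-log(2)/2 + log(5)/2,2] (2*exp(2*x) - 5) dx = -25/2 - 5*log(2)/2 + 5*log(5)/2 + exp(4).
Total area = (-3/2 + log(25*sqrt(10)/8)) + (-25/2 - 5*log(2)/2 + 5*log(5)/2 + exp(4)) = -14 - 11*log(2)/2 + log(10)/2 + 9*log(5)/2 + exp(4).

-14 - 11*log(2)/2 + log(10)/2 + 9*log(5)/2 + exp(4)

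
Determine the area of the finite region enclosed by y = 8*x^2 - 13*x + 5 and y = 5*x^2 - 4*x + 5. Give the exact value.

27/2

Set the curves equal: 8*x^2 - 13*x + 5 = 5*x^2 - 4*x + 5, so 3*x^2 - 9*x = 0, which factors as 3*x*(x - 3) = 0. The curves meet at x = 0, 3.
On [0, 3], y = 5*x^2 - 4*x + 5 is on top; that piece has area ∫[0,3] (-(3*x^2 - 9*x)) dx = 27/2.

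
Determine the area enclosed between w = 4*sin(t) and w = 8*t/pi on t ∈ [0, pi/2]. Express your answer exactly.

4 - pi

On [0, pi/2], (4*sin(t)) - (8*t/pi) = -8*t/pi + 4*sin(t) is ≥ 0 throughout, so the area is a single integral of |-8*t/pi + 4*sin(t)|.
∫[0,pi/2] (-8*t/pi + 4*sin(t)) dt = 4 - pi.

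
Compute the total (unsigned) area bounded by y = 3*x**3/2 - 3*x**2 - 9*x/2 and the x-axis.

71/4

The curve meets the x-axis where 3*x**3/2 - 3*x**2 - 9*x/2 = 0, i.e. 3*x*(x - 3)*(x + 1)/2 = 0, at x = -1, 0, 3.
On [-1, 0] the curve lies above the axis; ∫[-1,0] (3*x**3/2 - 3*x**2 - 9*x/2) dx = 7/8, giving area 7/8.
On [0, 3] the curve lies below the axis; ∫[0,3] (3*x**3/2 - 3*x**2 - 9*x/2) dx = -135/8, giving area 135/8.
Total area = 7/8 + 135/8 = 71/4.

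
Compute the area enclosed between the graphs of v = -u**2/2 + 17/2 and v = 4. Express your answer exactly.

Set the curves equal: -u**2/2 + 17/2 = 4, so -u**2/2 + 9/2 = 0, which factors as -(u - 3)*(u + 3)/2 = 0. The curves meet at u = -3, 3.
On [-3, 3], v = -u**2/2 + 17/2 is on top; that piece has area ∫[-3,3] (-u**2/2 + 9/2) du = 18.

18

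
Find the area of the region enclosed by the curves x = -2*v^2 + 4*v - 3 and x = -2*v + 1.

Both boundary curves give x as a function of v, so integrate with respect to v. Setting them equal: -2*v^2 + 6*v - 4 = 0, i.e. -2*(v - 2)*(v - 1) = 0, so they meet at v = 1, 2.
For v in [1, 2], x = -2*v^2 + 4*v - 3 is on the right; area = ∫[1,2] (-2*v^2 + 6*v - 4) dv = 1/3.

1/3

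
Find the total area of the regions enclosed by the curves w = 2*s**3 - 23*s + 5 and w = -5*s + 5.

81

Set the curves equal: 2*s**3 - 23*s + 5 = -5*s + 5, so 2*s**3 - 18*s = 0, which factors as 2*s*(s - 3)*(s + 3) = 0. The curves meet at s = -3, 0, 3.
On [-3, 0], w = 2*s**3 - 23*s + 5 is on top; that piece has area ∫[-3,0] (2*s**3 - 18*s) ds = 81/2.
On [0, 3], w = -5*s + 5 is on top; that piece has area ∫[0,3] (-(2*s**3 - 18*s)) ds = 81/2.
Total enclosed area = 81/2 + 81/2 = 81.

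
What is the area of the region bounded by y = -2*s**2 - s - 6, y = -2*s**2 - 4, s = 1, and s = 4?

27/2

On [1, 4], (-2*s**2 - s - 6) - (-2*s**2 - 4) = -s - 2 is ≤ 0 throughout, so the area is a single integral of |-s - 2|.
∫[1,4] (-s - 2) ds = -27/2; the area of that piece is 27/2.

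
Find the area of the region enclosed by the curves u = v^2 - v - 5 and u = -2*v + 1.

125/6

Both boundary curves give u as a function of v, so integrate with respect to v. Setting them equal: v^2 + v - 6 = 0, i.e. (v - 2)*(v + 3) = 0, so they meet at v = -3, 2.
For v in [-3, 2], u = v^2 - v - 5 is on the left; area = ∫[-3,2] (-(v^2 + v - 6)) dv = 125/6.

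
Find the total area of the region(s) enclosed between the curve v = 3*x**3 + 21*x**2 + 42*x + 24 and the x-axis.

37/4

The curve meets the x-axis where 3*x**3 + 21*x**2 + 42*x + 24 = 0, i.e. 3*(x + 1)*(x + 2)*(x + 4) = 0, at x = -4, -2, -1.
On [-4, -2] the curve lies above the axis; ∫[-4,-2] (3*x**3 + 21*x**2 + 42*x + 24) dx = 8, giving area 8.
On [-2, -1] the curve lies below the axis; ∫[-2,-1] (3*x**3 + 21*x**2 + 42*x + 24) dx = -5/4, giving area 5/4.
Total area = 8 + 5/4 = 37/4.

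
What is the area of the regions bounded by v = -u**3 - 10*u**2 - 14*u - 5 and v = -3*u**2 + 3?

37/12

Set the curves equal: -u**3 - 10*u**2 - 14*u - 5 = -3*u**2 + 3, so -u**3 - 7*u**2 - 14*u - 8 = 0, which factors as -(u + 1)*(u + 2)*(u + 4) = 0. The curves meet at u = -4, -2, -1.
On [-4, -2], v = -3*u**2 + 3 is on top; that piece has area ∫[-4,-2] (-(-u**3 - 7*u**2 - 14*u - 8)) du = 8/3.
On [-2, -1], v = -u**3 - 10*u**2 - 14*u - 5 is on top; that piece has area ∫[-2,-1] (-u**3 - 7*u**2 - 14*u - 8) du = 5/12.
Total enclosed area = 8/3 + 5/12 = 37/12.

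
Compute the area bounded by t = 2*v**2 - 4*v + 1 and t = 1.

8/3

Both boundary curves give t as a function of v, so integrate with respect to v. Setting them equal: 2*v**2 - 4*v = 0, i.e. 2*v*(v - 2) = 0, so they meet at v = 0, 2.
For v in [0, 2], t = 2*v**2 - 4*v + 1 is on the left; area = ∫[0,2] (-(2*v**2 - 4*v)) dv = 8/3.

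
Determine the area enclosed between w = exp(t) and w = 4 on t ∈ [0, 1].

On [0, 1], (exp(t)) - (4) = exp(t) - 4 is ≤ 0 throughout, so the area is a single integral of |exp(t) - 4|.
∫[0,1] (exp(t) - 4) dt = -5 + exp(1); the area of that piece is 5 - exp(1).

5 - exp(1)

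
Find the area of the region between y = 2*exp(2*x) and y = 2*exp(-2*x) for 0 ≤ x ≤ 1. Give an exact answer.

On [0, 1], (2*exp(2*x)) - (2*exp(-2*x)) = 2*exp(2*x) - 2*exp(-2*x) is ≥ 0 throughout, so the area is a single integral of |2*exp(2*x) - 2*exp(-2*x)|.
∫[0,1] (2*exp(2*x) - 2*exp(-2*x)) dx = -2 + exp(-2) + exp(2).

-2 + exp(-2) + exp(2)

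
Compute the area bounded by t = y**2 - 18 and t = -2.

256/3

Both boundary curves give t as a function of y, so integrate with respect to y. Setting them equal: y**2 - 16 = 0, i.e. (y - 4)*(y + 4) = 0, so they meet at y = -4, 4.
For y in [-4, 4], t = y**2 - 18 is on the left; area = ∫[-4,4] (-(y**2 - 16)) dy = 256/3.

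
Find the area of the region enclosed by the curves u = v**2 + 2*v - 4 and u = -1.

32/3

Both boundary curves give u as a function of v, so integrate with respect to v. Setting them equal: v**2 + 2*v - 3 = 0, i.e. (v - 1)*(v + 3) = 0, so they meet at v = -3, 1.
For v in [-3, 1], u = v**2 + 2*v - 4 is on the left; area = ∫[-3,1] (-(v**2 + 2*v - 3)) dv = 32/3.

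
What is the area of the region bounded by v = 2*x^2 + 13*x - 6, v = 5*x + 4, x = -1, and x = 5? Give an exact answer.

The difference (2*x^2 + 13*x - 6) - (5*x + 4) = 2*x^2 + 8*x - 10 changes sign at x = 1 inside [-1, 5], so split the integral there.
∫[-1,1] (2*x^2 + 8*x - 10) dx = -56/3; the area of that piece is 56/3.
∫[1,5] (2*x^2 + 8*x - 10) dx = 416/3.
Total area = 56/3 + 416/3 = 472/3.

472/3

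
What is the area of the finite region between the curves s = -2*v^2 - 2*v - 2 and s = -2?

1/3

Both boundary curves give s as a function of v, so integrate with respect to v. Setting them equal: -2*v^2 - 2*v = 0, i.e. -2*v*(v + 1) = 0, so they meet at v = -1, 0.
For v in [-1, 0], s = -2*v^2 - 2*v - 2 is on the right; area = ∫[-1,0] (-2*v^2 - 2*v) dv = 1/3.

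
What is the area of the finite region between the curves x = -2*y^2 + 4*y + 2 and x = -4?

64/3

Both boundary curves give x as a function of y, so integrate with respect to y. Setting them equal: -2*y^2 + 4*y + 6 = 0, i.e. -2*(y - 3)*(y + 1) = 0, so they meet at y = -1, 3.
For y in [-1, 3], x = -2*y^2 + 4*y + 2 is on the right; area = ∫[-1,3] (-2*y^2 + 4*y + 6) dy = 64/3.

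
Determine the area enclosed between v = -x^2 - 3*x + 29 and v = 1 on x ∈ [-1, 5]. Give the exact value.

The difference (-x^2 - 3*x + 29) - (1) = -x^2 - 3*x + 28 changes sign at x = 4 inside [-1, 5], so split the integral there.
∫[-1,4] (-x^2 - 3*x + 28) dx = 575/6.
∫[4,5] (-x^2 - 3*x + 28) dx = -35/6; the area of that piece is 35/6.
Total area = 575/6 + 35/6 = 305/3.

305/3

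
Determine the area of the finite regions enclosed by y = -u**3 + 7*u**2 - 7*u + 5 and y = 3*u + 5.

Set the curves equal: -u**3 + 7*u**2 - 7*u + 5 = 3*u + 5, so -u**3 + 7*u**2 - 10*u = 0, which factors as -u*(u - 5)*(u - 2) = 0. The curves meet at u = 0, 2, 5.
On [0, 2], y = 3*u + 5 is on top; that piece has area ∫[0,2] (-(-u**3 + 7*u**2 - 10*u)) du = 16/3.
On [2, 5], y = -u**3 + 7*u**2 - 7*u + 5 is on top; that piece has area ∫[2,5] (-u**3 + 7*u**2 - 10*u) du = 63/4.
Total enclosed area = 16/3 + 63/4 = 253/12.

253/12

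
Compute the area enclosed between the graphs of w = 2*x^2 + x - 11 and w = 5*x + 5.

72

Set the curves equal: 2*x^2 + x - 11 = 5*x + 5, so 2*x^2 - 4*x - 16 = 0, which factors as 2*(x - 4)*(x + 2) = 0. The curves meet at x = -2, 4.
On [-2, 4], w = 5*x + 5 is on top; that piece has area ∫[-2,4] (-(2*x^2 - 4*x - 16)) dx = 72.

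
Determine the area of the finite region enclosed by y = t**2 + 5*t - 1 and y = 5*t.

4/3

Set the curves equal: t**2 + 5*t - 1 = 5*t, so t**2 - 1 = 0, which factors as (t - 1)*(t + 1) = 0. The curves meet at t = -1, 1.
On [-1, 1], y = 5*t is on top; that piece has area ∫[-1,1] (-(t**2 - 1)) dt = 4/3.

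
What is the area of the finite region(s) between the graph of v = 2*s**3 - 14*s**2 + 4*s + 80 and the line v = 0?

The curve meets the s-axis where 2*s**3 - 14*s**2 + 4*s + 80 = 0, i.e. 2*(s - 5)*(s - 4)*(s + 2) = 0, at s = -2, 4, 5.
On [-2, 4] the curve lies above the axis; ∫[-2,4] (2*s**3 - 14*s**2 + 4*s + 80) ds = 288, giving area 288.
On [4, 5] the curve lies below the axis; ∫[4,5] (2*s**3 - 14*s**2 + 4*s + 80) ds = -13/6, giving area 13/6.
Total area = 288 + 13/6 = 1741/6.

1741/6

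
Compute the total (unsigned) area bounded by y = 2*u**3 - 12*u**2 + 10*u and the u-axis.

The curve meets the u-axis where 2*u**3 - 12*u**2 + 10*u = 0, i.e. 2*u*(u - 5)*(u - 1) = 0, at u = 0, 1, 5.
On [0, 1] the curve lies above the axis; ∫[0,1] (2*u**3 - 12*u**2 + 10*u) du = 3/2, giving area 3/2.
On [1, 5] the curve lies below the axis; ∫[1,5] (2*u**3 - 12*u**2 + 10*u) du = -64, giving area 64.
Total area = 3/2 + 64 = 131/2.

131/2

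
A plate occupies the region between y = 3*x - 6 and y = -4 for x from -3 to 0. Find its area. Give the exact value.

On [-3, 0], (3*x - 6) - (-4) = 3*x - 2 is ≤ 0 throughout, so the area is a single integral of |3*x - 2|.
∫[-3,0] (3*x - 2) dx = -39/2; the area of that piece is 39/2.

39/2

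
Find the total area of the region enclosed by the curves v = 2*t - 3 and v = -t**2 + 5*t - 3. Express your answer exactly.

9/2

Set the curves equal: 2*t - 3 = -t**2 + 5*t - 3, so t**2 - 3*t = 0, which factors as t*(t - 3) = 0. The curves meet at t = 0, 3.
On [0, 3], v = -t**2 + 5*t - 3 is on top; that piece has area ∫[0,3] (-(t**2 - 3*t)) dt = 9/2.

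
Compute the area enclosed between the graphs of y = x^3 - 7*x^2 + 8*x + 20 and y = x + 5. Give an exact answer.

Set the curves equal: x^3 - 7*x^2 + 8*x + 20 = x + 5, so x^3 - 7*x^2 + 7*x + 15 = 0, which factors as (x - 5)*(x - 3)*(x + 1) = 0. The curves meet at x = -1, 3, 5.
On [-1, 3], y = x^3 - 7*x^2 + 8*x + 20 is on top; that piece has area ∫[-1,3] (x^3 - 7*x^2 + 7*x + 15) dx = 128/3.
On [3, 5], y = x + 5 is on top; that piece has area ∫[3,5] (-(x^3 - 7*x^2 + 7*x + 15)) dx = 20/3.
Total enclosed area = 128/3 + 20/3 = 148/3.

148/3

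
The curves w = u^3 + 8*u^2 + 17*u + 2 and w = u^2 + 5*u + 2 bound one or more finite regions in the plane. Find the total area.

Set the curves equal: u^3 + 8*u^2 + 17*u + 2 = u^2 + 5*u + 2, so u^3 + 7*u^2 + 12*u = 0, which factors as u*(u + 3)*(u + 4) = 0. The curves meet at u = -4, -3, 0.
On [-4, -3], w = u^3 + 8*u^2 + 17*u + 2 is on top; that piece has area ∫[-4,-3] (u^3 + 7*u^2 + 12*u) du = 7/12.
On [-3, 0], w = u^2 + 5*u + 2 is on top; that piece has area ∫[-3,0] (-(u^3 + 7*u^2 + 12*u)) du = 45/4.
Total enclosed area = 7/12 + 45/4 = 71/6.

71/6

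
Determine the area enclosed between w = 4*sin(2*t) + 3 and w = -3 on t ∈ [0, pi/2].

4 + 3*pi

On [0, pi/2], (4*sin(2*t) + 3) - (-3) = 4*sin(2*t) + 6 is ≥ 0 throughout, so the area is a single integral of |4*sin(2*t) + 6|.
∫[0,pi/2] (4*sin(2*t) + 6) dt = 4 + 3*pi.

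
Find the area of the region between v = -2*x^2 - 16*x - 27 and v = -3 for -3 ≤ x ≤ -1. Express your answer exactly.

The difference (-2*x^2 - 16*x - 27) - (-3) = -2*x^2 - 16*x - 24 changes sign at x = -2 inside [-3, -1], so split the integral there.
∫[-3,-2] (-2*x^2 - 16*x - 24) dx = 10/3.
∫[-2,-1] (-2*x^2 - 16*x - 24) dx = -14/3; the area of that piece is 14/3.
Total area = 10/3 + 14/3 = 8.

8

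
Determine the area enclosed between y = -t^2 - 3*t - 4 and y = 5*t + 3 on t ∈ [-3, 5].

The difference (-t^2 - 3*t - 4) - (5*t + 3) = -t^2 - 8*t - 7 changes sign at t = -1 inside [-3, 5], so split the integral there.
∫[-3,-1] (-t^2 - 8*t - 7) dt = 28/3.
∫[-1,5] (-t^2 - 8*t - 7) dt = -180; the area of that piece is 180.
Total area = 28/3 + 180 = 568/3.

568/3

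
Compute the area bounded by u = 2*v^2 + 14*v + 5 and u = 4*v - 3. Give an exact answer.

Both boundary curves give u as a function of v, so integrate with respect to v. Setting them equal: 2*v^2 + 10*v + 8 = 0, i.e. 2*(v + 1)*(v + 4) = 0, so they meet at v = -4, -1.
For v in [-4, -1], u = 2*v^2 + 14*v + 5 is on the left; area = ∫[-4,-1] (-(2*v^2 + 10*v + 8)) dv = 9.

9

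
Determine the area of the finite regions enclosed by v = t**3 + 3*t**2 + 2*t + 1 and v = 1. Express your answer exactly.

1/2

Set the curves equal: t**3 + 3*t**2 + 2*t + 1 = 1, so t**3 + 3*t**2 + 2*t = 0, which factors as t*(t + 1)*(t + 2) = 0. The curves meet at t = -2, -1, 0.
On [-2, -1], v = t**3 + 3*t**2 + 2*t + 1 is on top; that piece has area ∫[-2,-1] (t**3 + 3*t**2 + 2*t) dt = 1/4.
On [-1, 0], v = 1 is on top; that piece has area ∫[-1,0] (-(t**3 + 3*t**2 + 2*t)) dt = 1/4.
Total enclosed area = 1/4 + 1/4 = 1/2.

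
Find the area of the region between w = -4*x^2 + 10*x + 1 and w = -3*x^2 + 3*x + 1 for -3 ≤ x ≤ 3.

The difference (-4*x^2 + 10*x + 1) - (-3*x^2 + 3*x + 1) = -x^2 + 7*x changes sign at x = 0 inside [-3, 3], so split the integral there.
∫[-3,0] (-x^2 + 7*x) dx = -81/2; the area of that piece is 81/2.
∫[0,3] (-x^2 + 7*x) dx = 45/2.
Total area = 81/2 + 45/2 = 63.

63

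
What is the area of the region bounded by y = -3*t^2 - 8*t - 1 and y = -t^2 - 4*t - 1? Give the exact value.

Set the curves equal: -3*t^2 - 8*t - 1 = -t^2 - 4*t - 1, so -2*t^2 - 4*t = 0, which factors as -2*t*(t + 2) = 0. The curves meet at t = -2, 0.
On [-2, 0], y = -3*t^2 - 8*t - 1 is on top; that piece has area ∫[-2,0] (-2*t^2 - 4*t) dt = 8/3.

8/3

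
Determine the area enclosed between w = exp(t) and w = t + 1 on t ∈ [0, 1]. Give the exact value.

-5/2 + exp(1)

On [0, 1], (exp(t)) - (t + 1) = -t + exp(t) - 1 is ≥ 0 throughout, so the area is a single integral of |-t + exp(t) - 1|.
∫[0,1] (-t + exp(t) - 1) dt = -5/2 + exp(1).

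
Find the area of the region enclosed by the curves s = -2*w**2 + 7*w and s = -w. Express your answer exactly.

Both boundary curves give s as a function of w, so integrate with respect to w. Setting them equal: -2*w**2 + 8*w = 0, i.e. -2*w*(w - 4) = 0, so they meet at w = 0, 4.
For w in [0, 4], s = -2*w**2 + 7*w is on the right; area = ∫[0,4] (-2*w**2 + 8*w) dw = 64/3.

64/3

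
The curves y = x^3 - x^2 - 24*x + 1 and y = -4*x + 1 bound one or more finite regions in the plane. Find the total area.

2521/12

Set the curves equal: x^3 - x^2 - 24*x + 1 = -4*x + 1, so x^3 - x^2 - 20*x = 0, which factors as x*(x - 5)*(x + 4) = 0. The curves meet at x = -4, 0, 5.
On [-4, 0], y = x^3 - x^2 - 24*x + 1 is on top; that piece has area ∫[-4,0] (x^3 - x^2 - 20*x) dx = 224/3.
On [0, 5], y = -4*x + 1 is on top; that piece has area ∫[0,5] (-(x^3 - x^2 - 20*x)) dx = 1625/12.
Total enclosed area = 224/3 + 1625/12 = 2521/12.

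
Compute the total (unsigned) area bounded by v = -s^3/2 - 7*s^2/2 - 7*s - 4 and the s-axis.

The curve meets the s-axis where -s^3/2 - 7*s^2/2 - 7*s - 4 = 0, i.e. -(s + 1)*(s + 2)*(s + 4)/2 = 0, at s = -4, -2, -1.
On [-4, -2] the curve lies below the axis; ∫[-4,-2] (-s^3/2 - 7*s^2/2 - 7*s - 4) ds = -4/3, giving area 4/3.
On [-2, -1] the curve lies above the axis; ∫[-2,-1] (-s^3/2 - 7*s^2/2 - 7*s - 4) ds = 5/24, giving area 5/24.
Total area = 4/3 + 5/24 = 37/24.

37/24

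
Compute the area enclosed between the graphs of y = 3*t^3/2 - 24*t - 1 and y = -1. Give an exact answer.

Set the curves equal: 3*t^3/2 - 24*t - 1 = -1, so 3*t^3/2 - 24*t = 0, which factors as 3*t*(t - 4)*(t + 4)/2 = 0. The curves meet at t = -4, 0, 4.
On [-4, 0], y = 3*t^3/2 - 24*t - 1 is on top; that piece has area ∫[-4,0] (3*t^3/2 - 24*t) dt = 96.
On [0, 4], y = -1 is on top; that piece has area ∫[0,4] (-(3*t^3/2 - 24*t)) dt = 96.
Total enclosed area = 96 + 96 = 192.

192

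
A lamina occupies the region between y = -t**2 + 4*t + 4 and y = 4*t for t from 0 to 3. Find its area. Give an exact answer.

The difference (-t**2 + 4*t + 4) - (4*t) = -t**2 + 4 changes sign at t = 2 inside [0, 3], so split the integral there.
∫[0,2] (-t**2 + 4) dt = 16/3.
∫[2,3] (-t**2 + 4) dt = -7/3; the area of that piece is 7/3.
Total area = 16/3 + 7/3 = 23/3.

23/3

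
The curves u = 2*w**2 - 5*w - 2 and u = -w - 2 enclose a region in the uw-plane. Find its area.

Both boundary curves give u as a function of w, so integrate with respect to w. Setting them equal: 2*w**2 - 4*w = 0, i.e. 2*w*(w - 2) = 0, so they meet at w = 0, 2.
For w in [0, 2], u = 2*w**2 - 5*w - 2 is on the left; area = ∫[0,2] (-(2*w**2 - 4*w)) dw = 8/3.

8/3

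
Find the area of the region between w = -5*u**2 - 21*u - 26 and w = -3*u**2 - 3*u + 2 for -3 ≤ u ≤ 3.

The difference (-5*u**2 - 21*u - 26) - (-3*u**2 - 3*u + 2) = -2*u**2 - 18*u - 28 changes sign at u = -2 inside [-3, 3], so split the integral there.
∫[-3,-2] (-2*u**2 - 18*u - 28) du = 13/3.
∫[-2,3] (-2*u**2 - 18*u - 28) du = -625/3; the area of that piece is 625/3.
Total area = 13/3 + 625/3 = 638/3.

638/3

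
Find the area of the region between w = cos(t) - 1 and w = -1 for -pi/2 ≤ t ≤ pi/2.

On [-pi/2, pi/2], (cos(t) - 1) - (-1) = cos(t) is ≥ 0 throughout, so the area is a single integral of |cos(t)|.
∫[-pi/2,pi/2] (cos(t)) dt = 2.

2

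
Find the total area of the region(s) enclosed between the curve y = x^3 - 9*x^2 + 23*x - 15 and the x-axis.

8

The curve meets the x-axis where x^3 - 9*x^2 + 23*x - 15 = 0, i.e. (x - 5)*(x - 3)*(x - 1) = 0, at x = 1, 3, 5.
On [1, 3] the curve lies above the axis; ∫[1,3] (x^3 - 9*x^2 + 23*x - 15) dx = 4, giving area 4.
On [3, 5] the curve lies below the axis; ∫[3,5] (x^3 - 9*x^2 + 23*x - 15) dx = -4, giving area 4.
Total area = 4 + 4 = 8.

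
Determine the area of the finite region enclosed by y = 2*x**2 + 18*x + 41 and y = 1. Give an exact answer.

1/3

Set the curves equal: 2*x**2 + 18*x + 41 = 1, so 2*x**2 + 18*x + 40 = 0, which factors as 2*(x + 4)*(x + 5) = 0. The curves meet at x = -5, -4.
On [-5, -4], y = 1 is on top; that piece has area ∫[-5,-4] (-(2*x**2 + 18*x + 40)) dx = 1/3.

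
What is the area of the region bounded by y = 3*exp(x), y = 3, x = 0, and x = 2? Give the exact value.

-9 + 3*exp(2)

On [0, 2], (3*exp(x)) - (3) = 3*exp(x) - 3 is ≥ 0 throughout, so the area is a single integral of |3*exp(x) - 3|.
∫[0,2] (3*exp(x) - 3) dx = -9 + 3*exp(2).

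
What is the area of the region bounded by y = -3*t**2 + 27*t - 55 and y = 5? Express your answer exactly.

1/2

Set the curves equal: -3*t**2 + 27*t - 55 = 5, so -3*t**2 + 27*t - 60 = 0, which factors as -3*(t - 5)*(t - 4) = 0. The curves meet at t = 4, 5.
On [4, 5], y = -3*t**2 + 27*t - 55 is on top; that piece has area ∫[4,5] (-3*t**2 + 27*t - 60) dt = 1/2.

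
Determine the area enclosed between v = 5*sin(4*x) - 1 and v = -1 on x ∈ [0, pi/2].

5

The difference (5*sin(4*x) - 1) - (-1) = 5*sin(4*x) changes sign at x = pi/4 inside [0, pi/2], so split the integral there.
∫[0,pi/4] (5*sin(4*x)) dx = 5/2.
∫[pi/4,pi/2] (5*sin(4*x)) dx = -5/2; the area of that piece is 5/2.
Total area = 5/2 + 5/2 = 5.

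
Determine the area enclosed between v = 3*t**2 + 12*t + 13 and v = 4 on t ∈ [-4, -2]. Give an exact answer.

6

The difference (3*t**2 + 12*t + 13) - (4) = 3*t**2 + 12*t + 9 changes sign at t = -3 inside [-4, -2], so split the integral there.
∫[-4,-3] (3*t**2 + 12*t + 9) dt = 4.
∫[-3,-2] (3*t**2 + 12*t + 9) dt = -2; the area of that piece is 2.
Total area = 4 + 2 = 6.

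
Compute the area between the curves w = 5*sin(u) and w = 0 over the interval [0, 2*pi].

20

The difference (5*sin(u)) - (0) = 5*sin(u) changes sign at u = pi inside [0, 2*pi], so split the integral there.
∫[0,pi] (5*sin(u)) du = 10.
∫[pi,2*pi] (5*sin(u)) du = -10; the area of that piece is 10.
Total area = 10 + 10 = 20.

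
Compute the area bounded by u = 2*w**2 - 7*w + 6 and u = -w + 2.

1/3

Both boundary curves give u as a function of w, so integrate with respect to w. Setting them equal: 2*w**2 - 6*w + 4 = 0, i.e. 2*(w - 2)*(w - 1) = 0, so they meet at w = 1, 2.
For w in [1, 2], u = 2*w**2 - 7*w + 6 is on the left; area = ∫[1,2] (-(2*w**2 - 6*w + 4)) dw = 1/3.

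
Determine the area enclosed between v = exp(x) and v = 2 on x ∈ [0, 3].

The difference (exp(x)) - (2) = exp(x) - 2 changes sign at x = log(2) inside [0, 3], so split the integral there.
∫[0,log(2)] (exp(x) - 2) dx = 1 - log(4); the area of that piece is -1 + log(4).
∫[log(2),3] (exp(x) - 2) dx = -8 + 2*log(2) + exp(3).
Total area = (-1 + log(4)) + (-8 + 2*log(2) + exp(3)) = -9 + 4*log(2) + exp(3).

-9 + 4*log(2) + exp(3)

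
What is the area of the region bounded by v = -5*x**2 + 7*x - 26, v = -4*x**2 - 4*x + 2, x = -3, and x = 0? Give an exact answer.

285/2

On [-3, 0], (-5*x**2 + 7*x - 26) - (-4*x**2 - 4*x + 2) = -x**2 + 11*x - 28 is ≤ 0 throughout, so the area is a single integral of |-x**2 + 11*x - 28|.
∫[-3,0] (-x**2 + 11*x - 28) dx = -285/2; the area of that piece is 285/2.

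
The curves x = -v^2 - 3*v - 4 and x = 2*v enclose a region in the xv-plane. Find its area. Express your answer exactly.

Both boundary curves give x as a function of v, so integrate with respect to v. Setting them equal: -v^2 - 5*v - 4 = 0, i.e. -(v + 1)*(v + 4) = 0, so they meet at v = -4, -1.
For v in [-4, -1], x = -v^2 - 3*v - 4 is on the right; area = ∫[-4,-1] (-v^2 - 5*v - 4) dv = 9/2.

9/2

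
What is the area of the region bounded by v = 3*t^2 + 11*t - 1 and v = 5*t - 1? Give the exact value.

4

Set the curves equal: 3*t^2 + 11*t - 1 = 5*t - 1, so 3*t^2 + 6*t = 0, which factors as 3*t*(t + 2) = 0. The curves meet at t = -2, 0.
On [-2, 0], v = 5*t - 1 is on top; that piece has area ∫[-2,0] (-(3*t^2 + 6*t)) dt = 4.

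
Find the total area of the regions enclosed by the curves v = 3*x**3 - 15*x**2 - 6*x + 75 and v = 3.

Set the curves equal: 3*x**3 - 15*x**2 - 6*x + 75 = 3, so 3*x**3 - 15*x**2 - 6*x + 72 = 0, which factors as 3*(x - 4)*(x - 3)*(x + 2) = 0. The curves meet at x = -2, 3, 4.
On [-2, 3], v = 3*x**3 - 15*x**2 - 6*x + 75 is on top; that piece has area ∫[-2,3] (3*x**3 - 15*x**2 - 6*x + 72) dx = 875/4.
On [3, 4], v = 3 is on top; that piece has area ∫[3,4] (-(3*x**3 - 15*x**2 - 6*x + 72)) dx = 11/4.
Total enclosed area = 875/4 + 11/4 = 443/2.

443/2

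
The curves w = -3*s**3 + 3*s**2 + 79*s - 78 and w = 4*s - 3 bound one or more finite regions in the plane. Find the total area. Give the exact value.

Set the curves equal: -3*s**3 + 3*s**2 + 79*s - 78 = 4*s - 3, so -3*s**3 + 3*s**2 + 75*s - 75 = 0, which factors as -3*(s - 5)*(s - 1)*(s + 5) = 0. The curves meet at s = -5, 1, 5.
On [-5, 1], w = 4*s - 3 is on top; that piece has area ∫[-5,1] (-(-3*s**3 + 3*s**2 + 75*s - 75)) ds = 756.
On [1, 5], w = -3*s**3 + 3*s**2 + 79*s - 78 is on top; that piece has area ∫[1,5] (-3*s**3 + 3*s**2 + 75*s - 75) ds = 256.
Total enclosed area = 756 + 256 = 1012.

1012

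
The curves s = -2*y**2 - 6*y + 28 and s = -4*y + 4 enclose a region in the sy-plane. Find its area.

Both boundary curves give s as a function of y, so integrate with respect to y. Setting them equal: -2*y**2 - 2*y + 24 = 0, i.e. -2*(y - 3)*(y + 4) = 0, so they meet at y = -4, 3.
For y in [-4, 3], s = -2*y**2 - 6*y + 28 is on the right; area = ∫[-4,3] (-2*y**2 - 2*y + 24) dy = 343/3.

343/3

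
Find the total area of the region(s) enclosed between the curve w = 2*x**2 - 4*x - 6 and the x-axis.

64/3

The curve meets the x-axis where 2*x**2 - 4*x - 6 = 0, i.e. 2*(x - 3)*(x + 1) = 0, at x = -1, 3.
On [-1, 3] the curve lies below the axis; ∫[-1,3] (2*x**2 - 4*x - 6) dx = -64/3, giving area 64/3.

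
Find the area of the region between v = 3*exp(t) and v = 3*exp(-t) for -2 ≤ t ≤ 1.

-12 + 3*exp(-2) + 3*exp(-1) + 3*exp(1) + 3*exp(2)

The difference (3*exp(t)) - (3*exp(-t)) = 3*exp(t) - 3*exp(-t) changes sign at t = 0 inside [-2, 1], so split the integral there.
∫[-2,0] (3*exp(t) - 3*exp(-t)) dt = -3*exp(2) - 3*exp(-2) + 6; the area of that piece is -6 + 3*exp(-2) + 3*exp(2).
∫[0,1] (3*exp(t) - 3*exp(-t)) dt = -6 + 3*exp(-1) + 3*exp(1).
Total area = (-6 + 3*exp(-2) + 3*exp(2)) + (-6 + 3*exp(-1) + 3*exp(1)) = -12 + 3*exp(-2) + 3*exp(-1) + 3*exp(1) + 3*exp(2).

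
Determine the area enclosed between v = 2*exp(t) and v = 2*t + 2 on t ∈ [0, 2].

-10 + 2*exp(2)

On [0, 2], (2*exp(t)) - (2*t + 2) = -2*t + 2*exp(t) - 2 is ≥ 0 throughout, so the area is a single integral of |-2*t + 2*exp(t) - 2|.
∫[0,2] (-2*t + 2*exp(t) - 2) dt = -10 + 2*exp(2).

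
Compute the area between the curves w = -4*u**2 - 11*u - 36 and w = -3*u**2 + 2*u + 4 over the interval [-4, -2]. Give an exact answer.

On [-4, -2], (-4*u**2 - 11*u - 36) - (-3*u**2 + 2*u + 4) = -u**2 - 13*u - 40 is ≤ 0 throughout, so the area is a single integral of |-u**2 - 13*u - 40|.
∫[-4,-2] (-u**2 - 13*u - 40) du = -62/3; the area of that piece is 62/3.

62/3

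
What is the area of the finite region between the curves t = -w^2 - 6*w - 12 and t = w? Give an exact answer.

Both boundary curves give t as a function of w, so integrate with respect to w. Setting them equal: -w^2 - 7*w - 12 = 0, i.e. -(w + 3)*(w + 4) = 0, so they meet at w = -4, -3.
For w in [-4, -3], t = -w^2 - 6*w - 12 is on the right; area = ∫[-4,-3] (-w^2 - 7*w - 12) dw = 1/6.

1/6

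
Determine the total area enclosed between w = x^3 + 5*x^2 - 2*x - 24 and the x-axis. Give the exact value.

The curve meets the x-axis where x^3 + 5*x^2 - 2*x - 24 = 0, i.e. (x - 2)*(x + 3)*(x + 4) = 0, at x = -4, -3, 2.
On [-4, -3] the curve lies above the axis; ∫[-4,-3] (x^3 + 5*x^2 - 2*x - 24) dx = 11/12, giving area 11/12.
On [-3, 2] the curve lies below the axis; ∫[-3,2] (x^3 + 5*x^2 - 2*x - 24) dx = -875/12, giving area 875/12.
Total area = 11/12 + 875/12 = 443/6.

443/6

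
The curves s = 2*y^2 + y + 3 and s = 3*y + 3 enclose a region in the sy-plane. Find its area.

1/3

Both boundary curves give s as a function of y, so integrate with respect to y. Setting them equal: 2*y^2 - 2*y = 0, i.e. 2*y*(y - 1) = 0, so they meet at y = 0, 1.
For y in [0, 1], s = 2*y^2 + y + 3 is on the left; area = ∫[0,1] (-(2*y^2 - 2*y)) dy = 1/3.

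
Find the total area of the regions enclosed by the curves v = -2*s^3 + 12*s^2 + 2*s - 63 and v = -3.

407/2

Set the curves equal: -2*s^3 + 12*s^2 + 2*s - 63 = -3, so -2*s^3 + 12*s^2 + 2*s - 60 = 0, which factors as -2*(s - 5)*(s - 3)*(s + 2) = 0. The curves meet at s = -2, 3, 5.
On [-2, 3], v = -3 is on top; that piece has area ∫[-2,3] (-(-2*s^3 + 12*s^2 + 2*s - 60)) ds = 375/2.
On [3, 5], v = -2*s^3 + 12*s^2 + 2*s - 63 is on top; that piece has area ∫[3,5] (-2*s^3 + 12*s^2 + 2*s - 60) ds = 16.
Total enclosed area = 375/2 + 16 = 407/2.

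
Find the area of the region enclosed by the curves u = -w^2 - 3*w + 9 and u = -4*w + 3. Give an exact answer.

125/6

Both boundary curves give u as a function of w, so integrate with respect to w. Setting them equal: -w^2 + w + 6 = 0, i.e. -(w - 3)*(w + 2) = 0, so they meet at w = -2, 3.
For w in [-2, 3], u = -w^2 - 3*w + 9 is on the right; area = ∫[-2,3] (-w^2 + w + 6) dw = 125/6.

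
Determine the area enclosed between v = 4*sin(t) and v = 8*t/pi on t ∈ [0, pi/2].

On [0, pi/2], (4*sin(t)) - (8*t/pi) = -8*t/pi + 4*sin(t) is ≥ 0 throughout, so the area is a single integral of |-8*t/pi + 4*sin(t)|.
∫[0,pi/2] (-8*t/pi + 4*sin(t)) dt = 4 - pi.

4 - pi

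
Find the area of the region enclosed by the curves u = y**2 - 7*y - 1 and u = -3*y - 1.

Both boundary curves give u as a function of y, so integrate with respect to y. Setting them equal: y**2 - 4*y = 0, i.e. y*(y - 4) = 0, so they meet at y = 0, 4.
For y in [0, 4], u = y**2 - 7*y - 1 is on the left; area = ∫[0,4] (-(y**2 - 4*y)) dy = 32/3.

32/3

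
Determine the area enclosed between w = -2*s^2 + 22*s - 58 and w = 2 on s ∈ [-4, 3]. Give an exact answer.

On [-4, 3], (-2*s^2 + 22*s - 58) - (2) = -2*s^2 + 22*s - 60 is ≤ 0 throughout, so the area is a single integral of |-2*s^2 + 22*s - 60|.
∫[-4,3] (-2*s^2 + 22*s - 60) ds = -1673/3; the area of that piece is 1673/3.

1673/3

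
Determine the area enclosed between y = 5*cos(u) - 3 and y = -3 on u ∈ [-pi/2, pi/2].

On [-pi/2, pi/2], (5*cos(u) - 3) - (-3) = 5*cos(u) is ≥ 0 throughout, so the area is a single integral of |5*cos(u)|.
∫[-pi/2,pi/2] (5*cos(u)) du = 10.

10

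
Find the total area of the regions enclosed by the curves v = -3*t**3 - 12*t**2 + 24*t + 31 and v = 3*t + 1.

Set the curves equal: -3*t**3 - 12*t**2 + 24*t + 31 = 3*t + 1, so -3*t**3 - 12*t**2 + 21*t + 30 = 0, which factors as -3*(t - 2)*(t + 1)*(t + 5) = 0. The curves meet at t = -5, -1, 2.
On [-5, -1], v = 3*t + 1 is on top; that piece has area ∫[-5,-1] (-(-3*t**3 - 12*t**2 + 21*t + 30)) dt = 160.
On [-1, 2], v = -3*t**3 - 12*t**2 + 24*t + 31 is on top; that piece has area ∫[-1,2] (-3*t**3 - 12*t**2 + 21*t + 30) dt = 297/4.
Total enclosed area = 160 + 297/4 = 937/4.

937/4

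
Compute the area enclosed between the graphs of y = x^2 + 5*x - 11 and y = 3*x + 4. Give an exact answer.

256/3

Set the curves equal: x^2 + 5*x - 11 = 3*x + 4, so x^2 + 2*x - 15 = 0, which factors as (x - 3)*(x + 5) = 0. The curves meet at x = -5, 3.
On [-5, 3], y = 3*x + 4 is on top; that piece has area ∫[-5,3] (-(x^2 + 2*x - 15)) dx = 256/3.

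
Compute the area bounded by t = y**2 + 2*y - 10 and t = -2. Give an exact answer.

Both boundary curves give t as a function of y, so integrate with respect to y. Setting them equal: y**2 + 2*y - 8 = 0, i.e. (y - 2)*(y + 4) = 0, so they meet at y = -4, 2.
For y in [-4, 2], t = y**2 + 2*y - 10 is on the left; area = ∫[-4,2] (-(y**2 + 2*y - 8)) dy = 36.

36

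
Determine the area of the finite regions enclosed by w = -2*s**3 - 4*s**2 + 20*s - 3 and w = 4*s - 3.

296/3

Set the curves equal: -2*s**3 - 4*s**2 + 20*s - 3 = 4*s - 3, so -2*s**3 - 4*s**2 + 16*s = 0, which factors as -2*s*(s - 2)*(s + 4) = 0. The curves meet at s = -4, 0, 2.
On [-4, 0], w = 4*s - 3 is on top; that piece has area ∫[-4,0] (-(-2*s**3 - 4*s**2 + 16*s)) ds = 256/3.
On [0, 2], w = -2*s**3 - 4*s**2 + 20*s - 3 is on top; that piece has area ∫[0,2] (-2*s**3 - 4*s**2 + 16*s) ds = 40/3.
Total enclosed area = 256/3 + 40/3 = 296/3.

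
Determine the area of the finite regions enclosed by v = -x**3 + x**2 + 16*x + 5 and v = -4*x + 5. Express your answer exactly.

2521/12

Set the curves equal: -x**3 + x**2 + 16*x + 5 = -4*x + 5, so -x**3 + x**2 + 20*x = 0, which factors as -x*(x - 5)*(x + 4) = 0. The curves meet at x = -4, 0, 5.
On [-4, 0], v = -4*x + 5 is on top; that piece has area ∫[-4,0] (-(-x**3 + x**2 + 20*x)) dx = 224/3.
On [0, 5], v = -x**3 + x**2 + 16*x + 5 is on top; that piece has area ∫[0,5] (-x**3 + x**2 + 20*x) dx = 1625/12.
Total enclosed area = 224/3 + 1625/12 = 2521/12.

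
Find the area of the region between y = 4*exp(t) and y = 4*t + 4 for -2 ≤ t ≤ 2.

-16 - 4*exp(-2) + 4*exp(2)

On [-2, 2], (4*exp(t)) - (4*t + 4) = -4*t + 4*exp(t) - 4 is ≥ 0 throughout, so the area is a single integral of |-4*t + 4*exp(t) - 4|.
∫[-2,2] (-4*t + 4*exp(t) - 4) dt = -16 - 4*exp(-2) + 4*exp(2).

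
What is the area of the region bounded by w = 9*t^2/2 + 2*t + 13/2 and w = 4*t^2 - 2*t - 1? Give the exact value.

2/3

Set the curves equal: 9*t^2/2 + 2*t + 13/2 = 4*t^2 - 2*t - 1, so t^2/2 + 4*t + 15/2 = 0, which factors as (t + 3)*(t + 5)/2 = 0. The curves meet at t = -5, -3.
On [-5, -3], w = 4*t^2 - 2*t - 1 is on top; that piece has area ∫[-5,-3] (-(t^2/2 + 4*t + 15/2)) dt = 2/3.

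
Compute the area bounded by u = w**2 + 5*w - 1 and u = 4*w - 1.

Both boundary curves give u as a function of w, so integrate with respect to w. Setting them equal: w**2 + w = 0, i.e. w*(w + 1) = 0, so they meet at w = -1, 0.
For w in [-1, 0], u = w**2 + 5*w - 1 is on the left; area = ∫[-1,0] (-(w**2 + w)) dw = 1/6.

1/6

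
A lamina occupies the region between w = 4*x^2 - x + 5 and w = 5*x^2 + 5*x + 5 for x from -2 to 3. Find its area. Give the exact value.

The difference (4*x^2 - x + 5) - (5*x^2 + 5*x + 5) = -x^2 - 6*x changes sign at x = 0 inside [-2, 3], so split the integral there.
∫[-2,0] (-x^2 - 6*x) dx = 28/3.
∫[0,3] (-x^2 - 6*x) dx = -36; the area of that piece is 36.
Total area = 28/3 + 36 = 136/3.

136/3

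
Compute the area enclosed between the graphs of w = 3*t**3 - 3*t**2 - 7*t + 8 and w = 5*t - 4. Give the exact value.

Set the curves equal: 3*t**3 - 3*t**2 - 7*t + 8 = 5*t - 4, so 3*t**3 - 3*t**2 - 12*t + 12 = 0, which factors as 3*(t - 2)*(t - 1)*(t + 2) = 0. The curves meet at t = -2, 1, 2.
On [-2, 1], w = 3*t**3 - 3*t**2 - 7*t + 8 is on top; that piece has area ∫[-2,1] (3*t**3 - 3*t**2 - 12*t + 12) dt = 135/4.
On [1, 2], w = 5*t - 4 is on top; that piece has area ∫[1,2] (-(3*t**3 - 3*t**2 - 12*t + 12)) dt = 7/4.
Total enclosed area = 135/4 + 7/4 = 71/2.

71/2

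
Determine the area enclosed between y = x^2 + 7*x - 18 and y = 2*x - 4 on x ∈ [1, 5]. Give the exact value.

The difference (x^2 + 7*x - 18) - (2*x - 4) = x^2 + 5*x - 14 changes sign at x = 2 inside [1, 5], so split the integral there.
∫[1,2] (x^2 + 5*x - 14) dx = -25/6; the area of that piece is 25/6.
∫[2,5] (x^2 + 5*x - 14) dx = 99/2.
Total area = 25/6 + 99/2 = 161/3.

161/3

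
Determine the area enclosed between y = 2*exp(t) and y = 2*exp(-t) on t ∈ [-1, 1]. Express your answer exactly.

The difference (2*exp(t)) - (2*exp(-t)) = 2*exp(t) - 2*exp(-t) changes sign at t = 0 inside [-1, 1], so split the integral there.
∫[-1,0] (2*exp(t) - 2*exp(-t)) dt = -2*exp(1) - 2*exp(-1) + 4; the area of that piece is -4 + 2*exp(-1) + 2*exp(1).
∫[0,1] (2*exp(t) - 2*exp(-t)) dt = -4 + 2*exp(-1) + 2*exp(1).
Total area = (-4 + 2*exp(-1) + 2*exp(1)) + (-4 + 2*exp(-1) + 2*exp(1)) = -8 + 4*exp(-1) + 4*exp(1).

-8 + 4*exp(-1) + 4*exp(1)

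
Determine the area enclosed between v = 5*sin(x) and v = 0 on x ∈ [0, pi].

On [0, pi], (5*sin(x)) - (0) = 5*sin(x) is ≥ 0 throughout, so the area is a single integral of |5*sin(x)|.
∫[0,pi] (5*sin(x)) dx = 10.

10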